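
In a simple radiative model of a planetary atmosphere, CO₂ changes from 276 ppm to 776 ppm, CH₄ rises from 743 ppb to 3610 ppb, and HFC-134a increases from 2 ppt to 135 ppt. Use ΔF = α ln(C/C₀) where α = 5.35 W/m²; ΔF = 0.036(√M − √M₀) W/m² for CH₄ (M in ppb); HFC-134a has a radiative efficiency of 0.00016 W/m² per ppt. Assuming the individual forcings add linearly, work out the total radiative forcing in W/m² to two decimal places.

CO₂: 5.35 × ln(776/276) = 5.35 × ln(2.81159) = 5.35 × 1.03375 = 5.5306 W/m².
CH₄: 0.036 × (√3610 − √743) = 0.036 × (60.0833 − 27.2580) = 0.036 × 32.8253 = 1.1817 W/m².
HFC-134a: ΔF = 0.00016 × (135 − 2) = 0.00016 × 133 = 0.0213 W/m².
Total ΔF = 5.5306 + 1.1817 + 0.0213 = 6.7336 W/m².

ΔF = 6.73 W/m²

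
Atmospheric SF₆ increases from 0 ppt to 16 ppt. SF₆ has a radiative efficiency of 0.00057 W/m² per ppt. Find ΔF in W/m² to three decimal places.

SF₆: ΔF = 0.00057 × (16 − 0) = 0.00057 × 16 = 0.0091 W/m².

ΔF = 0.009 W/m²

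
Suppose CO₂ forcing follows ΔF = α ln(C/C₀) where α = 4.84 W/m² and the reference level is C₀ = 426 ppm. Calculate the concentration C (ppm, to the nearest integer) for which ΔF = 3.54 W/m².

Set 4.84 ln(C/426) = 3.54, so ln(C/426) = 3.54/4.84 = 0.73140.
Then C/426 = e^0.73140 = 2.07799, giving C = 426 × 2.07799 = 885.22 ppm.

C ≈ 885 ppm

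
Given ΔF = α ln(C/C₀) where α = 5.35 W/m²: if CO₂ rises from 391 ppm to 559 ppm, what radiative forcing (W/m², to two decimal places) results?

CO₂: 5.35 × ln(559/391) = 5.35 × ln(1.42967) = 5.35 × 0.35744 = 1.9123 W/m².

ΔF = 1.91 W/m²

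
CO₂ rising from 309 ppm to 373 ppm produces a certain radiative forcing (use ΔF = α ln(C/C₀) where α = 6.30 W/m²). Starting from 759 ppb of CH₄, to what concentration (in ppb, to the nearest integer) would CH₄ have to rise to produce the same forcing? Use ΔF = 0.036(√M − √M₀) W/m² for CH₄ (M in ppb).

M ≈ 3659 ppb

CO₂ forcing: 6.30 × ln(373/309) = 6.30 × 0.188237 = 1.18589 W/m².
Set 0.036(√M − √759) = 1.18589: √M = 1.18589/0.036 + √759 = 32.9414 + 27.5500 = 60.4914.
M = (60.4914)² = 3659.21 ppb.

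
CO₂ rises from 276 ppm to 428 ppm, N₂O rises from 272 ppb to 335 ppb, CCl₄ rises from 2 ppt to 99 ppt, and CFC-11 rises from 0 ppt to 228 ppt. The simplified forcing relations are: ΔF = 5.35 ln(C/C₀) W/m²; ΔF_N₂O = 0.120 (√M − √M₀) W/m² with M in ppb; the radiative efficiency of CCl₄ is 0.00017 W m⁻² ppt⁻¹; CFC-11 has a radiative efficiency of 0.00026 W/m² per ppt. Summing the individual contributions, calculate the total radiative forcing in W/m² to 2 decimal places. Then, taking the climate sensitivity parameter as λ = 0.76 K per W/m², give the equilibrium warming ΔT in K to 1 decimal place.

ΔF = 2.64 W/m²; ΔT = 2.0 K

CO₂: 5.35 × ln(428/276) = 5.35 × ln(1.55072) = 5.35 × 0.43872 = 2.3472 W/m².
N₂O: 0.120 × (√335 − √272) = 0.120 × (18.3030 − 16.4924) = 0.120 × 1.8106 = 0.2173 W/m².
CCl₄: ΔF = 0.00017 × (99 − 2) = 0.00017 × 97 = 0.0165 W/m².
CFC-11: ΔF = 0.00026 × (228 − 0) = 0.00026 × 228 = 0.0593 W/m².
Total ΔF = 2.3472 + 0.2173 + 0.0165 + 0.0593 = 2.6403 W/m².
ΔT = λ ΔF = 0.76 × 2.64 = 2.0064 K.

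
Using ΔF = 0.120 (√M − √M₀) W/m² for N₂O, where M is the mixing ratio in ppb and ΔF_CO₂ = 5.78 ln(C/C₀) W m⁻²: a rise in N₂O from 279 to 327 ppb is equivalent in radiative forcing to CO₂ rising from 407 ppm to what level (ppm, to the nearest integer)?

N₂O forcing: 0.120 × (√327 − √279) = 0.120 × (18.0831 − 16.7033) = 0.120 × 1.3798 = 0.16558 W/m².
Set 5.78 ln(C/407) = 0.16558: ln(C/407) = 0.16558/5.78 = 0.02865, so C = 407 × e^0.02865 = 407 × 1.02906 = 418.83 ppm.

C ≈ 419 ppm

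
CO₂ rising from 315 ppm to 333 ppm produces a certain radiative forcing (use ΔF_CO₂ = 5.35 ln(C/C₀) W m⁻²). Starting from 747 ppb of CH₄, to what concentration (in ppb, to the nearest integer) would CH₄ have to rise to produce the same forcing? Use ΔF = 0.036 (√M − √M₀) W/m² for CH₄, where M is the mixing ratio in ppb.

CO₂ forcing: 5.35 × ln(333/315) = 5.35 × 0.055570 = 0.29730 W/m².
Set 0.036(√M − √747) = 0.29730: √M = 0.29730/0.036 + √747 = 8.2583 + 27.3313 = 35.5896.
M = (35.5896)² = 1266.62 ppb.

M ≈ 1267 ppb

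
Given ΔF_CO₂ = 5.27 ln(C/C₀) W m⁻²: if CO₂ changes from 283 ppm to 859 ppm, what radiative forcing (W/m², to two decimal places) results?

ΔF = 5.85 W/m²

CO₂: 5.27 × ln(859/283) = 5.27 × ln(3.03534) = 5.27 × 1.11032 = 5.8514 W/m².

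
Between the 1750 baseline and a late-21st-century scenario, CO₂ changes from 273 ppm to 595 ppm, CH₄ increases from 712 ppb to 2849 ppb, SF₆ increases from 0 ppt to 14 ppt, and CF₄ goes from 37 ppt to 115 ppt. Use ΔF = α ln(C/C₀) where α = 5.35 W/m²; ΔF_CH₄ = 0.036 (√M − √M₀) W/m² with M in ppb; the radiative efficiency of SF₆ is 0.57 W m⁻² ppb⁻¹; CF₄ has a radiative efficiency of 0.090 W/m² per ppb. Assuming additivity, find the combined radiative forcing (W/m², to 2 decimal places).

ΔF = 5.14 W/m²

CO₂: 5.35 × ln(595/273) = 5.35 × ln(2.17949) = 5.35 × 0.77909 = 4.1681 W/m².
CH₄: 0.036 × (√2849 − √712) = 0.036 × (53.3760 − 26.6833) = 0.036 × 26.6927 = 0.9609 W/m².
SF₆: Δ = 14 − 0 = 14 ppt = 0.014 ppb; ΔF = 0.57 × 0.014 = 0.0080 W/m².
CF₄: Δ = 115 − 37 = 78 ppt = 0.078 ppb; ΔF = 0.090 × 0.078 = 0.0070 W/m².
Total ΔF = 4.1681 + 0.9609 + 0.0080 + 0.0070 = 5.1440 W/m².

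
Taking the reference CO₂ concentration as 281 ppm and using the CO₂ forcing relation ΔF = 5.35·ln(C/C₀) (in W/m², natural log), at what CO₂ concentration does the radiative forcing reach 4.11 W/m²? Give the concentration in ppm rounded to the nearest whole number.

Set 5.35 ln(C/281) = 4.11, so ln(C/281) = 4.11/5.35 = 0.76822.
Then C/281 = e^0.76822 = 2.15593, giving C = 281 × 2.15593 = 605.82 ppm.

C ≈ 606 ppm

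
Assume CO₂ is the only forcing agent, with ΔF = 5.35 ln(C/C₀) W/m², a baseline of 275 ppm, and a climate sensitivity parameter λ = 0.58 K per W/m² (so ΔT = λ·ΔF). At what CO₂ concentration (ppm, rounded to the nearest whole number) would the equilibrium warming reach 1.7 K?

C ≈ 476 ppm

Required forcing: ΔF = ΔT/λ = 1.7/0.58 = 2.9310 W/m².
Then ln(C/275) = ΔF/5.35 = 2.9310/5.35 = 0.54785.
So C = 275 × e^0.54785 = 275 × 1.72953 = 475.62 ppm.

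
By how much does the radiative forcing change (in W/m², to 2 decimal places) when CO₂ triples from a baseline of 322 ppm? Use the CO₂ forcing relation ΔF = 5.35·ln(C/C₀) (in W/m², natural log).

Because the forcing depends only on the ratio C/C₀, the initial concentration does not enter.
ΔF = 5.35 × ln(3) = 5.35 × 1.09861 = 5.8776 W/m².

ΔF = 5.88 W/m²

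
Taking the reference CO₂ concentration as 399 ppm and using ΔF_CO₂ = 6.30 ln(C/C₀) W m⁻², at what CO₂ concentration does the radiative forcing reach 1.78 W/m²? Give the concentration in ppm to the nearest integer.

C ≈ 529 ppm

Set 6.30 ln(C/399) = 1.78, so ln(C/399) = 1.78/6.30 = 0.28254.
Then C/399 = e^0.28254 = 1.32649, giving C = 399 × 1.32649 = 529.27 ppm.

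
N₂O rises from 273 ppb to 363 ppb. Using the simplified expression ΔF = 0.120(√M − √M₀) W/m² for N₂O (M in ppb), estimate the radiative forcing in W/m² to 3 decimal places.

N₂O: 0.120 × (√363 − √273) = 0.120 × (19.0526 − 16.5227) = 0.120 × 2.5299 = 0.3036 W/m².

ΔF = 0.304 W/m²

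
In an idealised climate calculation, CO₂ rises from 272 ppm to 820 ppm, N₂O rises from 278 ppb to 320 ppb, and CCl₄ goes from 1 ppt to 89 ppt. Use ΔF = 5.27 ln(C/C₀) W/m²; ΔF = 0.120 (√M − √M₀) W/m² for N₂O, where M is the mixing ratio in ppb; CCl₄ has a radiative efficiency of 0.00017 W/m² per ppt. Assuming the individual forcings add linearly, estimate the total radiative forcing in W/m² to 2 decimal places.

ΔF = 5.98 W/m²

CO₂: 5.27 × ln(820/272) = 5.27 × ln(3.01471) = 5.27 × 1.10350 = 5.8154 W/m².
N₂O: 0.120 × (√320 − √278) = 0.120 × (17.8885 − 16.6733) = 0.120 × 1.2152 = 0.1458 W/m².
CCl₄: ΔF = 0.00017 × (89 − 1) = 0.00017 × 88 = 0.0150 W/m².
Total ΔF = 5.8154 + 0.1458 + 0.0150 = 5.9762 W/m².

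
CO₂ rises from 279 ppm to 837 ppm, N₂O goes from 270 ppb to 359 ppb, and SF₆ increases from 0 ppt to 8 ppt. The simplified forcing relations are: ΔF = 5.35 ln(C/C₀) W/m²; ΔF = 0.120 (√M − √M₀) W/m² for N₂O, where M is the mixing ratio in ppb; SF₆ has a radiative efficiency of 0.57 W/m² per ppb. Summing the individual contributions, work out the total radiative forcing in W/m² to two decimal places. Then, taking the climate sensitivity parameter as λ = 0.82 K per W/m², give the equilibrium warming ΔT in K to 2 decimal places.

ΔF = 6.18 W/m²; ΔT = 5.07 K

CO₂: 5.35 × ln(837/279) = 5.35 × ln(3.00000) = 5.35 × 1.09861 = 5.8776 W/m².
N₂O: 0.120 × (√359 − √270) = 0.120 × (18.9473 − 16.4317) = 0.120 × 2.5156 = 0.3019 W/m².
SF₆: Δ = 8 − 0 = 8 ppt = 0.008 ppb; ΔF = 0.57 × 0.008 = 0.0046 W/m².
Total ΔF = 5.8776 + 0.3019 + 0.0046 = 6.1841 W/m².
ΔT = λ ΔF = 0.82 × 6.18 = 5.0676 K.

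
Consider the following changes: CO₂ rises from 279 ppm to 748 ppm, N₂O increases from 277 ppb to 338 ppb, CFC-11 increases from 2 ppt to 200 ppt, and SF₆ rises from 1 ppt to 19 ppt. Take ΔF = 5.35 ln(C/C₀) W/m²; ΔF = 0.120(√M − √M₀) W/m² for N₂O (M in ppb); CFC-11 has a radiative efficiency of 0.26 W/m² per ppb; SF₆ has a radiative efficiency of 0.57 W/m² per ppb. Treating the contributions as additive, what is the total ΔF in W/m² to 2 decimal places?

CO₂: 5.35 × ln(748/279) = 5.35 × ln(2.68100) = 5.35 × 0.98619 = 5.2761 W/m².
N₂O: 0.120 × (√338 − √277) = 0.120 × (18.3848 − 16.6433) = 0.120 × 1.7415 = 0.2090 W/m².
CFC-11: Δ = 200 − 2 = 198 ppt = 0.198 ppb; ΔF = 0.26 × 0.198 = 0.0515 W/m².
SF₆: Δ = 19 − 1 = 18 ppt = 0.018 ppb; ΔF = 0.57 × 0.018 = 0.0103 W/m².
Total ΔF = 5.2761 + 0.2090 + 0.0515 + 0.0103 = 5.5469 W/m².

ΔF = 5.55 W/m²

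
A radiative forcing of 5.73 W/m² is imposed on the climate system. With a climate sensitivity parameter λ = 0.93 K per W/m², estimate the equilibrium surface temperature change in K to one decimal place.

ΔT = 5.3 K

ΔT = λ ΔF = 0.93 × 5.73 = 5.3289 K.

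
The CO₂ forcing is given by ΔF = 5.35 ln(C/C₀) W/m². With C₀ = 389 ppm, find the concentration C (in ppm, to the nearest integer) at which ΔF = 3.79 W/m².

C ≈ 790 ppm

Set 5.35 ln(C/389) = 3.79, so ln(C/389) = 3.79/5.35 = 0.70841.
Then C/389 = e^0.70841 = 2.03076, giving C = 389 × 2.03076 = 789.97 ppm.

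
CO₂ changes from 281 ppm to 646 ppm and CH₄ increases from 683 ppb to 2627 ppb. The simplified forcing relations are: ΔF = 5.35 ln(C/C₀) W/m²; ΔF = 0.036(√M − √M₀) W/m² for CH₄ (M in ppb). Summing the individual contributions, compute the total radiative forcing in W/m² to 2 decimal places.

CO₂: 5.35 × ln(646/281) = 5.35 × ln(2.29893) = 5.35 × 0.83244 = 4.4536 W/m².
CH₄: 0.036 × (√2627 − √683) = 0.036 × (51.2543 − 26.1343) = 0.036 × 25.1200 = 0.9043 W/m².
Total ΔF = 4.4536 + 0.9043 = 5.3579 W/m².

ΔF = 5.36 W/m²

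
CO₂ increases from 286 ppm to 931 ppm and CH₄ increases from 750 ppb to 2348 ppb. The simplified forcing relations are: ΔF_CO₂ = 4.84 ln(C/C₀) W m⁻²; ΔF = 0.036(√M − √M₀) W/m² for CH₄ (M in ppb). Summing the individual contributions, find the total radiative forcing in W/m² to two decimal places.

CO₂: 4.84 × ln(931/286) = 4.84 × ln(3.25524) = 4.84 × 1.18027 = 5.7125 W/m².
CH₄: 0.036 × (√2348 − √750) = 0.036 × (48.4562 − 27.3861) = 0.036 × 21.0701 = 0.7585 W/m².
Total ΔF = 5.7125 + 0.7585 = 6.4710 W/m².

ΔF = 6.47 W/m²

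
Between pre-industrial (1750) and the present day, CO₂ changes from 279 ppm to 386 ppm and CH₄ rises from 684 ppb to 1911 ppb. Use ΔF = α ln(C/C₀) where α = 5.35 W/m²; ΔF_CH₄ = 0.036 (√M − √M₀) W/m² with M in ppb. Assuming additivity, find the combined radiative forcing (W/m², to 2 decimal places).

CO₂: 5.35 × ln(386/279) = 5.35 × ln(1.38351) = 5.35 × 0.32462 = 1.7367 W/m².
CH₄: 0.036 × (√1911 − √684) = 0.036 × (43.7150 − 26.1534) = 0.036 × 17.5616 = 0.6322 W/m².
Total ΔF = 1.7367 + 0.6322 = 2.3689 W/m².

ΔF = 2.37 W/m²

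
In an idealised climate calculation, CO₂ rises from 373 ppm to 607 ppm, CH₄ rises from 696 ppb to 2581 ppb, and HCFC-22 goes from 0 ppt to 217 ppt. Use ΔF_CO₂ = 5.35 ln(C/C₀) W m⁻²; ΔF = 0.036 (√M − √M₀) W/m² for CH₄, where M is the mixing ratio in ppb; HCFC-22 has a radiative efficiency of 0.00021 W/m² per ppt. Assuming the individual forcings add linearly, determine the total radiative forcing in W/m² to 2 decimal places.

CO₂: 5.35 × ln(607/373) = 5.35 × ln(1.62735) = 5.35 × 0.48695 = 2.6052 W/m².
CH₄: 0.036 × (√2581 − √696) = 0.036 × (50.8035 − 26.3818) = 0.036 × 24.4217 = 0.8792 W/m².
HCFC-22: ΔF = 0.00021 × (217 − 0) = 0.00021 × 217 = 0.0456 W/m².
Total ΔF = 2.6052 + 0.8792 + 0.0456 = 3.5300 W/m².

ΔF = 3.53 W/m²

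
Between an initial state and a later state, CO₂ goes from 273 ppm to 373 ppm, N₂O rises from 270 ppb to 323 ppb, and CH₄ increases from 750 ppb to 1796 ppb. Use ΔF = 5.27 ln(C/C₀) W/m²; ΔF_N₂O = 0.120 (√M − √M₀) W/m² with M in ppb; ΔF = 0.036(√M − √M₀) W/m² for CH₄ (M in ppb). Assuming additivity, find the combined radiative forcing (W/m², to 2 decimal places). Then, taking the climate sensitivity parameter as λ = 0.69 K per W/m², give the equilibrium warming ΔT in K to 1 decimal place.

ΔF = 2.37 W/m²; ΔT = 1.6 K

CO₂: 5.27 × ln(373/273) = 5.27 × ln(1.36630) = 5.27 × 0.31211 = 1.6448 W/m².
N₂O: 0.120 × (√323 − √270) = 0.120 × (17.9722 − 16.4317) = 0.120 × 1.5405 = 0.1849 W/m².
CH₄: 0.036 × (√1796 − √750) = 0.036 × (42.3792 − 27.3861) = 0.036 × 14.9931 = 0.5398 W/m².
Total ΔF = 1.6448 + 0.1849 + 0.5398 = 2.3695 W/m².
ΔT = λ ΔF = 0.69 × 2.37 = 1.6353 K.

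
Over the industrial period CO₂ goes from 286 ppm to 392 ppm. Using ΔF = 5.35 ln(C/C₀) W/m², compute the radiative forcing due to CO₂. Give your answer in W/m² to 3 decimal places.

ΔF = 1.687 W/m²

CO₂ absorption bands are partially saturated, so forcing scales with the logarithm of the concentration ratio.
CO₂: 5.35 × ln(392/286) = 5.35 × ln(1.37063) = 5.35 × 0.31527 = 1.6867 W/m².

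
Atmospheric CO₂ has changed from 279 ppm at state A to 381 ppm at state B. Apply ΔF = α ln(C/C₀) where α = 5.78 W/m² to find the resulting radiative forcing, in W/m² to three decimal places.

ΔF = 1.801 W/m²

CO₂: 5.78 × ln(381/279) = 5.78 × ln(1.36559) = 5.78 × 0.31159 = 1.8010 W/m².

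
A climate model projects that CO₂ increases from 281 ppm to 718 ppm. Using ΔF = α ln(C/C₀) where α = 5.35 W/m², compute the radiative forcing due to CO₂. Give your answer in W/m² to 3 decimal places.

CO₂ absorption bands are partially saturated, so forcing scales with the logarithm of the concentration ratio.
CO₂: 5.35 × ln(718/281) = 5.35 × ln(2.55516) = 5.35 × 0.93811 = 5.0189 W/m².

ΔF = 5.019 W/m²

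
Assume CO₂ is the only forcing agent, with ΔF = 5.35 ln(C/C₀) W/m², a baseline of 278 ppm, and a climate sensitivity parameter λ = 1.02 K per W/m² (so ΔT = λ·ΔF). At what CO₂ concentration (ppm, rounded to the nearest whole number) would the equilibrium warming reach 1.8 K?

Required forcing: ΔF = ΔT/λ = 1.8/1.02 = 1.7647 W/m².
Then ln(C/278) = ΔF/5.35 = 1.7647/5.35 = 0.32985.
So C = 278 × e^0.32985 = 278 × 1.39076 = 386.63 ppm.

C ≈ 387 ppm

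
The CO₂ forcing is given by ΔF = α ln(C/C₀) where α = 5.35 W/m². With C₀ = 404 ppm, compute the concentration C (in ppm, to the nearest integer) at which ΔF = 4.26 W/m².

Set 5.35 ln(C/404) = 4.26, so ln(C/404) = 4.26/5.35 = 0.79626.
Then C/404 = e^0.79626 = 2.21723, giving C = 404 × 2.21723 = 895.76 ppm.

C ≈ 896 ppm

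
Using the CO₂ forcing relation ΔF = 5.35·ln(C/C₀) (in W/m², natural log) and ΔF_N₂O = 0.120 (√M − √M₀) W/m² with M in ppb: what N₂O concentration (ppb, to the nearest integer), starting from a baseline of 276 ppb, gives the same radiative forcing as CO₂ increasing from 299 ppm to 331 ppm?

CO₂ forcing: 5.35 × ln(331/299) = 5.35 × 0.101675 = 0.54396 W/m².
Set 0.120(√M − √276) = 0.54396: √M = 0.54396/0.120 + √276 = 4.5330 + 16.6132 = 21.1462.
M = (21.1462)² = 447.16 ppb.

M ≈ 447 ppb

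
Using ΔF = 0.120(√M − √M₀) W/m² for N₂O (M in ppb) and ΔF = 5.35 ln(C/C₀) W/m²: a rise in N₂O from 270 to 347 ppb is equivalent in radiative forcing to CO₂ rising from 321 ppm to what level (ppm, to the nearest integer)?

C ≈ 337 ppm

N₂O forcing: 0.120 × (√347 − √270) = 0.120 × (18.6279 − 16.4317) = 0.120 × 2.1962 = 0.26354 W/m².
Set 5.35 ln(C/321) = 0.26354: ln(C/321) = 0.26354/5.35 = 0.04926, so C = 321 × e^0.04926 = 321 × 1.05049 = 337.21 ppm.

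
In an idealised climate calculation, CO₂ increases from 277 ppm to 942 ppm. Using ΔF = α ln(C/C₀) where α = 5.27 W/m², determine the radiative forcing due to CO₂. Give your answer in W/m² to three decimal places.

ΔF = 6.450 W/m²

CO₂ absorption bands are partially saturated, so forcing scales with the logarithm of the concentration ratio.
CO₂: 5.27 × ln(942/277) = 5.27 × ln(3.40072) = 5.27 × 1.22399 = 6.4504 W/m².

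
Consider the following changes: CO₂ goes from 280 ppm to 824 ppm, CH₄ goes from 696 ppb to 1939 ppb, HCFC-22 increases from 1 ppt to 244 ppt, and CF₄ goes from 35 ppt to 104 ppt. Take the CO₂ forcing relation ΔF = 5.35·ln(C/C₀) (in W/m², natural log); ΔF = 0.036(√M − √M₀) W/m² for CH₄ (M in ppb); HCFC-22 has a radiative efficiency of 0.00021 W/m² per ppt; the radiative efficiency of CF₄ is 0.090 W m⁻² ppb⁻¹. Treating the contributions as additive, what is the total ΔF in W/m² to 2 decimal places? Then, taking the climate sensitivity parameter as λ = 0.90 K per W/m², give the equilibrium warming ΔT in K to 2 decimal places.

ΔF = 6.47 W/m²; ΔT = 5.82 K

CO₂: 5.35 × ln(824/280) = 5.35 × ln(2.94286) = 5.35 × 1.07938 = 5.7747 W/m².
CH₄: 0.036 × (√1939 − √696) = 0.036 × (44.0341 − 26.3818) = 0.036 × 17.6523 = 0.6355 W/m².
HCFC-22: ΔF = 0.00021 × (244 − 1) = 0.00021 × 243 = 0.0510 W/m².
CF₄: Δ = 104 − 35 = 69 ppt = 0.069 ppb; ΔF = 0.090 × 0.069 = 0.0062 W/m².
Total ΔF = 5.7747 + 0.6355 + 0.0510 + 0.0062 = 6.4674 W/m².
ΔT = λ ΔF = 0.90 × 6.47 = 5.8230 K.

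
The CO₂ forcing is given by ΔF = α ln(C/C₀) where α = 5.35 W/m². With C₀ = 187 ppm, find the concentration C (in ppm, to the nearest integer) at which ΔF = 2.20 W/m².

C ≈ 282 ppm

Set 5.35 ln(C/187) = 2.20, so ln(C/187) = 2.20/5.35 = 0.41121.
Then C/187 = e^0.41121 = 1.50864, giving C = 187 × 1.50864 = 282.12 ppm.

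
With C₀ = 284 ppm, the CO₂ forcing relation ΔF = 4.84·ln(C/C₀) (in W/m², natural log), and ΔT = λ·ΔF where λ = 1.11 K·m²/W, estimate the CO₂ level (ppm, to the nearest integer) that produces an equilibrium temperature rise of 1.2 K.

C ≈ 355 ppm

Required forcing: ΔF = ΔT/λ = 1.2/1.11 = 1.0811 W/m².
Then ln(C/284) = ΔF/4.84 = 1.0811/4.84 = 0.22337.
So C = 284 × e^0.22337 = 284 × 1.25028 = 355.08 ppm.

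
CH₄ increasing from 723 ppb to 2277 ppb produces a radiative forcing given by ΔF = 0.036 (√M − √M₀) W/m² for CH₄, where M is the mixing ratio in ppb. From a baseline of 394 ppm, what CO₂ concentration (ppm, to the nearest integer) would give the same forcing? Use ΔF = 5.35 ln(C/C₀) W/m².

CH₄ forcing: 0.036 × (√2277 − √723) = 0.036 × (47.7179 − 26.8887) = 0.036 × 20.8292 = 0.74985 W/m².
Set 5.35 ln(C/394) = 0.74985: ln(C/394) = 0.74985/5.35 = 0.14016, so C = 394 × e^0.14016 = 394 × 1.15046 = 453.28 ppm.

C ≈ 453 ppm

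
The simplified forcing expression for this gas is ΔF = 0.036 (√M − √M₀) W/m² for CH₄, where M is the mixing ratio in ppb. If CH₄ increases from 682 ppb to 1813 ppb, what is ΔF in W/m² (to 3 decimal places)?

CH₄: 0.036 × (√1813 − √682) = 0.036 × (42.5793 − 26.1151) = 0.036 × 16.4642 = 0.5927 W/m².

ΔF = 0.593 W/m²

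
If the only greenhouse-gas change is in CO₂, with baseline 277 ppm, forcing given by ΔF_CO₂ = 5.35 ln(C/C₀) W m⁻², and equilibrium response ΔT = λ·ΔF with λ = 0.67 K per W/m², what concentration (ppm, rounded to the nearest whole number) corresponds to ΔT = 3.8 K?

Required forcing: ΔF = ΔT/λ = 3.8/0.67 = 5.6716 W/m².
Then ln(C/277) = ΔF/5.35 = 5.6716/5.35 = 1.06011.
So C = 277 × e^1.06011 = 277 × 2.88669 = 799.61 ppm.

C ≈ 800 ppm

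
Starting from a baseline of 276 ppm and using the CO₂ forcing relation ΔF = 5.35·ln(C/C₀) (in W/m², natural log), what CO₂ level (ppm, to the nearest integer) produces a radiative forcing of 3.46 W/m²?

Set 5.35 ln(C/276) = 3.46, so ln(C/276) = 3.46/5.35 = 0.64673.
Then C/276 = e^0.64673 = 1.90929, giving C = 276 × 1.90929 = 526.96 ppm.

C ≈ 527 ppm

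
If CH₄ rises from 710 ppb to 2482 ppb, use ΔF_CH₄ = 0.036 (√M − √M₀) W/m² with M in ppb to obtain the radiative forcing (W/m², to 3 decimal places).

CH₄: 0.036 × (√2482 − √710) = 0.036 × (49.8197 − 26.6458) = 0.036 × 23.1739 = 0.8343 W/m².

ΔF = 0.834 W/m²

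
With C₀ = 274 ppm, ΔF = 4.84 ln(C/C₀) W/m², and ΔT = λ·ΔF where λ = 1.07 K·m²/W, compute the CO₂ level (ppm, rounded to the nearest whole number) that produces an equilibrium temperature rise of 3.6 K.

Required forcing: ΔF = ΔT/λ = 3.6/1.07 = 3.3645 W/m².
Then ln(C/274) = ΔF/4.84 = 3.3645/4.84 = 0.69514.
So C = 274 × e^0.69514 = 274 × 2.00399 = 549.09 ppm.

C ≈ 549 ppm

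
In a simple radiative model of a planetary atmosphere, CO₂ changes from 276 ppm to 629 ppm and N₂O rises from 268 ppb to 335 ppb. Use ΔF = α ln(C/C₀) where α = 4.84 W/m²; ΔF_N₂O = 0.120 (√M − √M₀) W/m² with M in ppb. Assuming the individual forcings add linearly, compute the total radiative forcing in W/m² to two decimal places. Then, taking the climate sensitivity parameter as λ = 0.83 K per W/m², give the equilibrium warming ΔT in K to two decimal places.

CO₂: 4.84 × ln(629/276) = 4.84 × ln(2.27899) = 4.84 × 0.82373 = 3.9869 W/m².
N₂O: 0.120 × (√335 − √268) = 0.120 × (18.3030 − 16.3707) = 0.120 × 1.9323 = 0.2319 W/m².
Total ΔF = 3.9869 + 0.2319 = 4.2188 W/m².
ΔT = λ ΔF = 0.83 × 4.22 = 3.5026 K.

ΔF = 4.22 W/m²; ΔT = 3.50 K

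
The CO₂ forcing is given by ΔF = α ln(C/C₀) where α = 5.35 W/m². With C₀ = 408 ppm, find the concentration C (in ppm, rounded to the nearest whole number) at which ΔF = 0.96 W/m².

Set 5.35 ln(C/408) = 0.96, so ln(C/408) = 0.96/5.35 = 0.17944.
Then C/408 = e^0.17944 = 1.19655, giving C = 408 × 1.19655 = 488.19 ppm.

C ≈ 488 ppm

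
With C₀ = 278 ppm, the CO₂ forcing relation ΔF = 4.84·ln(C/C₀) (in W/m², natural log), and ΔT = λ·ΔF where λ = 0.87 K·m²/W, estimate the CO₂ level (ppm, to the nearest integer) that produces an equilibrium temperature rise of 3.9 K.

C ≈ 702 ppm

Required forcing: ΔF = ΔT/λ = 3.9/0.87 = 4.4828 W/m².
Then ln(C/278) = ΔF/4.84 = 4.4828/4.84 = 0.92620.
So C = 278 × e^0.92620 = 278 × 2.52490 = 701.92 ppm.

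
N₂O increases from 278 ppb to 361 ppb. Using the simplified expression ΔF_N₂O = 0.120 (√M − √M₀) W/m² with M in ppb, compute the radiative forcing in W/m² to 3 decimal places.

N₂O: 0.120 × (√361 − √278) = 0.120 × (19.0000 − 16.6733) = 0.120 × 2.3267 = 0.2792 W/m².

ΔF = 0.279 W/m²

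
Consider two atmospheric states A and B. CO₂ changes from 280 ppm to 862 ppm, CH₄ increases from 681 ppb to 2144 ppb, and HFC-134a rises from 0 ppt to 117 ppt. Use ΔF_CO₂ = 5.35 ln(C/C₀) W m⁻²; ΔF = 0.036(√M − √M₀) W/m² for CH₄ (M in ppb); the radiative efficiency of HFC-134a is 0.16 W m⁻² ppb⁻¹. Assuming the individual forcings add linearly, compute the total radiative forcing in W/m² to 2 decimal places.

CO₂: 5.35 × ln(862/280) = 5.35 × ln(3.07857) = 5.35 × 1.12447 = 6.0159 W/m².
CH₄: 0.036 × (√2144 − √681) = 0.036 × (46.3033 − 26.0960) = 0.036 × 20.2073 = 0.7275 W/m².
HFC-134a: Δ = 117 − 0 = 117 ppt = 0.117 ppb; ΔF = 0.16 × 0.117 = 0.0187 W/m².
Total ΔF = 6.0159 + 0.7275 + 0.0187 = 6.7621 W/m².

ΔF = 6.76 W/m²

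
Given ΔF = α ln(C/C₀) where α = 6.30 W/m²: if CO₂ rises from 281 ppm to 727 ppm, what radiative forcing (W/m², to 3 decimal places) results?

CO₂: 6.30 × ln(727/281) = 6.30 × ln(2.58719) = 6.30 × 0.95057 = 5.9886 W/m².

ΔF = 5.989 W/m²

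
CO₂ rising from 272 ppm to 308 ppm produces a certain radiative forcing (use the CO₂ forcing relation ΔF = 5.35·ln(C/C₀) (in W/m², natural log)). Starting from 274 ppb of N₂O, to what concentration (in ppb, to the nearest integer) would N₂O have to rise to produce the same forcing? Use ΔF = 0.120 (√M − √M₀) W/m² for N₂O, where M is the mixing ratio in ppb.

CO₂ forcing: 5.35 × ln(308/272) = 5.35 × 0.124298 = 0.66499 W/m².
Set 0.120(√M − √274) = 0.66499: √M = 0.66499/0.120 + √274 = 5.5416 + 16.5529 = 22.0945.
M = (22.0945)² = 488.17 ppb.

M ≈ 488 ppb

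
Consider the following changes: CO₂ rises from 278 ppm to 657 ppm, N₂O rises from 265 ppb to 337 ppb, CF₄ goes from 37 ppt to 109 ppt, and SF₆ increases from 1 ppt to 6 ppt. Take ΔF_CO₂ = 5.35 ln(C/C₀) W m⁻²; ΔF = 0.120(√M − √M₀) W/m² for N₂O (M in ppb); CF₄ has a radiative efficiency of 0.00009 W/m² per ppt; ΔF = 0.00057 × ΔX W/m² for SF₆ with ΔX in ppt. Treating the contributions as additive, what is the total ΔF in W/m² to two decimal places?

CO₂: 5.35 × ln(657/278) = 5.35 × ln(2.36331) = 5.35 × 0.86006 = 4.6013 W/m².
N₂O: 0.120 × (√337 − √265) = 0.120 × (18.3576 − 16.2788) = 0.120 × 2.0788 = 0.2495 W/m².
CF₄: ΔF = 0.00009 × (109 − 37) = 0.00009 × 72 = 0.0065 W/m².
SF₆: ΔF = 0.00057 × (6 − 1) = 0.00057 × 5 = 0.0029 W/m².
Total ΔF = 4.6013 + 0.2495 + 0.0065 + 0.0029 = 4.8602 W/m².

ΔF = 4.86 W/m²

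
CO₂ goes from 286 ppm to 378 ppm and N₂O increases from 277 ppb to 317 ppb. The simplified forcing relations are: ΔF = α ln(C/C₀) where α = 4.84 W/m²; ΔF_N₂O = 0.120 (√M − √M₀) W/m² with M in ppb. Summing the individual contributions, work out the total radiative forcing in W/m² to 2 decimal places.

CO₂: 4.84 × ln(378/286) = 4.84 × ln(1.32168) = 4.84 × 0.27890 = 1.3499 W/m².
N₂O: 0.120 × (√317 − √277) = 0.120 × (17.8045 − 16.6433) = 0.120 × 1.1612 = 0.1393 W/m².
Total ΔF = 1.3499 + 0.1393 = 1.4892 W/m².

ΔF = 1.49 W/m²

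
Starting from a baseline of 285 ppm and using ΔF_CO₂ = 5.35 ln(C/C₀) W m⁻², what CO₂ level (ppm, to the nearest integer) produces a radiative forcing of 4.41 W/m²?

C ≈ 650 ppm

Set 5.35 ln(C/285) = 4.41, so ln(C/285) = 4.41/5.35 = 0.82430.
Then C/285 = e^0.82430 = 2.28028, giving C = 285 × 2.28028 = 649.88 ppm.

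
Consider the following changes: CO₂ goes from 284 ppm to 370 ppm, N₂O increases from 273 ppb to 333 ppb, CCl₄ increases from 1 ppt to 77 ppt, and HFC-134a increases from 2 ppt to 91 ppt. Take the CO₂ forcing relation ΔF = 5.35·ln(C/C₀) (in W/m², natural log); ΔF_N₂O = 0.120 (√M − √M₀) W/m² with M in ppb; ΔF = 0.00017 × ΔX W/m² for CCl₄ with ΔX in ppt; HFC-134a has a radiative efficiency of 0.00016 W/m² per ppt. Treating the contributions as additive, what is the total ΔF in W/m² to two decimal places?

CO₂: 5.35 × ln(370/284) = 5.35 × ln(1.30282) = 5.35 × 0.26453 = 1.4152 W/m².
N₂O: 0.120 × (√333 − √273) = 0.120 × (18.2483 − 16.5227) = 0.120 × 1.7256 = 0.2071 W/m².
CCl₄: ΔF = 0.00017 × (77 − 1) = 0.00017 × 76 = 0.0129 W/m².
HFC-134a: ΔF = 0.00016 × (91 − 2) = 0.00016 × 89 = 0.0142 W/m².
Total ΔF = 1.4152 + 0.2071 + 0.0129 + 0.0142 = 1.6494 W/m².

ΔF = 1.65 W/m²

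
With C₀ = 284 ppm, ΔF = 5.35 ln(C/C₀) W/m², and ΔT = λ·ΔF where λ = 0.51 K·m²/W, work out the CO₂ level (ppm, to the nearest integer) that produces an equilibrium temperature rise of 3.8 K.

Required forcing: ΔF = ΔT/λ = 3.8/0.51 = 7.4510 W/m².
Then ln(C/284) = ΔF/5.35 = 7.4510/5.35 = 1.39271.
So C = 284 × e^1.39271 = 284 × 4.02575 = 1143.31 ppm.

C ≈ 1143 ppm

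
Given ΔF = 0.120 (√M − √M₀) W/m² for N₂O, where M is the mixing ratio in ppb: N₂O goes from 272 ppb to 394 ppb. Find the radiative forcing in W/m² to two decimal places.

ΔF = 0.40 W/m²

N₂O: 0.120 × (√394 − √272) = 0.120 × (19.8494 − 16.4924) = 0.120 × 3.3570 = 0.4028 W/m².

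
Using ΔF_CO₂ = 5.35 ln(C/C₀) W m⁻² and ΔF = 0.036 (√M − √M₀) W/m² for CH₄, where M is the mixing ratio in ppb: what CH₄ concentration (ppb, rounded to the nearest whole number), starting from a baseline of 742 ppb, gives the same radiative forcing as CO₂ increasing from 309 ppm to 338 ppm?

CO₂ forcing: 5.35 × ln(338/309) = 5.35 × 0.089705 = 0.47992 W/m².
Set 0.036(√M − √742) = 0.47992: √M = 0.47992/0.036 + √742 = 13.3311 + 27.2397 = 40.5708.
M = (40.5708)² = 1645.99 ppb.

M ≈ 1646 ppb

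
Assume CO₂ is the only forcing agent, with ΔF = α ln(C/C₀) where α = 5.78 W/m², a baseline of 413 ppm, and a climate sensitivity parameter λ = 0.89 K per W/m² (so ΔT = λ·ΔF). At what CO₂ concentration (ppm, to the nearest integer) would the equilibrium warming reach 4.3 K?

C ≈ 953 ppm

Required forcing: ΔF = ΔT/λ = 4.3/0.89 = 4.8315 W/m².
Then ln(C/413) = ΔF/5.78 = 4.8315/5.78 = 0.83590.
So C = 413 × e^0.83590 = 413 × 2.30689 = 952.75 ppm.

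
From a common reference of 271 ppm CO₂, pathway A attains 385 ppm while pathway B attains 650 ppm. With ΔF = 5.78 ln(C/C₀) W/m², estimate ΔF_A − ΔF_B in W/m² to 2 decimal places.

ΔF_A − ΔF_B = -3.03 W/m²

ΔF_A = 5.78 ln(385/271) = 5.78 × 0.35112 = 2.0295 W/m².
ΔF_B = 5.78 ln(650/271) = 5.78 × 0.87485 = 5.0566 W/m².
Difference: 2.0295 − 5.0566 = -3.0271 W/m².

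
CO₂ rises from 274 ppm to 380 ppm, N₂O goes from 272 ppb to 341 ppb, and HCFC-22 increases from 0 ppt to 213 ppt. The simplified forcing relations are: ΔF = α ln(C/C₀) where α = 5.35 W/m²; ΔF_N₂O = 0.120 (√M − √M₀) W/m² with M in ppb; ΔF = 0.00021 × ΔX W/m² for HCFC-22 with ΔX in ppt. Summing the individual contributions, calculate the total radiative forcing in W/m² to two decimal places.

ΔF = 2.03 W/m²

CO₂: 5.35 × ln(380/274) = 5.35 × ln(1.38686) = 5.35 × 0.32704 = 1.7497 W/m².
N₂O: 0.120 × (√341 − √272) = 0.120 × (18.4662 − 16.4924) = 0.120 × 1.9738 = 0.2369 W/m².
HCFC-22: ΔF = 0.00021 × (213 − 0) = 0.00021 × 213 = 0.0447 W/m².
Total ΔF = 1.7497 + 0.2369 + 0.0447 = 2.0313 W/m².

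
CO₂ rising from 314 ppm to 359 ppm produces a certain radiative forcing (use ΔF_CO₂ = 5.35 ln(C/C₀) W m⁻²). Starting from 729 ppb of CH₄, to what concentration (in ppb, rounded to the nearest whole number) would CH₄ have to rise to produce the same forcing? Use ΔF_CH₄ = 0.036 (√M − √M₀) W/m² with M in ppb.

CO₂ forcing: 5.35 × ln(359/314) = 5.35 × 0.133929 = 0.71652 W/m².
Set 0.036(√M − √729) = 0.71652: √M = 0.71652/0.036 + √729 = 19.9033 + 27.0000 = 46.9033.
M = (46.9033)² = 2199.92 ppb.

M ≈ 2200 ppb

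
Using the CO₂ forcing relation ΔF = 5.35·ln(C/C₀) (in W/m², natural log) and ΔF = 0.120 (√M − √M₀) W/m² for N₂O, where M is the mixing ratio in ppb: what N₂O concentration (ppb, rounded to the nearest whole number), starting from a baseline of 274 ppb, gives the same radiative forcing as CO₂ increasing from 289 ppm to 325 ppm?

M ≈ 475 ppb

CO₂ forcing: 5.35 × ln(325/289) = 5.35 × 0.117398 = 0.62808 W/m².
Set 0.120(√M − √274) = 0.62808: √M = 0.62808/0.120 + √274 = 5.2340 + 16.5529 = 21.7869.
M = (21.7869)² = 474.67 ppb.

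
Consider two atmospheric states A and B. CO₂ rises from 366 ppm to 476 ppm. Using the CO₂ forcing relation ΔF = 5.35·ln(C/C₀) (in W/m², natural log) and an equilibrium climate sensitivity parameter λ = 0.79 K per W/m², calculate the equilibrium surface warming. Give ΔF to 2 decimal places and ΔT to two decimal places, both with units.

ΔF = 1.41 W/m²; ΔT = 1.11 K

CO₂: 5.35 × ln(476/366) = 5.35 × ln(1.30055) = 5.35 × 0.26279 = 1.4059 W/m².
ΔT = λ ΔF = 0.79 × 1.41 = 1.1139 K.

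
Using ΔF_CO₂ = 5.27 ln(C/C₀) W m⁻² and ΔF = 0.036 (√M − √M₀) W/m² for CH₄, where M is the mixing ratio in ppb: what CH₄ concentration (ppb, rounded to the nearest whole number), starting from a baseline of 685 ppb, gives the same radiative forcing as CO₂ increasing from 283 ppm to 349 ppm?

M ≈ 3233 ppb

CO₂ forcing: 5.27 × ln(349/283) = 5.27 × 0.209625 = 1.10472 W/m².
Set 0.036(√M − √685) = 1.10472: √M = 1.10472/0.036 + √685 = 30.6867 + 26.1725 = 56.8592.
M = (56.8592)² = 3232.97 ppb.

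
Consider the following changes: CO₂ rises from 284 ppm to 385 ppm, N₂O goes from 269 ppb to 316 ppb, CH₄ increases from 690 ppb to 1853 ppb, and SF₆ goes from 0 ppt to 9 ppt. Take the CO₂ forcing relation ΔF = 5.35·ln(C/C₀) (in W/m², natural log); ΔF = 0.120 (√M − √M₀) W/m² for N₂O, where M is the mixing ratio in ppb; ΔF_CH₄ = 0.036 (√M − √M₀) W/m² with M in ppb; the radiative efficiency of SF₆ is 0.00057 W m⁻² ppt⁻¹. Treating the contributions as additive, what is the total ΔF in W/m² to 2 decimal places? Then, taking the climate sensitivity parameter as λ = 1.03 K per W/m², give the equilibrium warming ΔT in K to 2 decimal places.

ΔF = 2.40 W/m²; ΔT = 2.47 K

CO₂: 5.35 × ln(385/284) = 5.35 × ln(1.35563) = 5.35 × 0.30427 = 1.6278 W/m².
N₂O: 0.120 × (√316 − √269) = 0.120 × (17.7764 − 16.4012) = 0.120 × 1.3752 = 0.1650 W/m².
CH₄: 0.036 × (√1853 − √690) = 0.036 × (43.0465 − 26.2679) = 0.036 × 16.7786 = 0.6040 W/m².
SF₆: ΔF = 0.00057 × (9 − 0) = 0.00057 × 9 = 0.0051 W/m².
Total ΔF = 1.6278 + 0.1650 + 0.6040 + 0.0051 = 2.4019 W/m².
ΔT = λ ΔF = 1.03 × 2.40 = 2.4720 K.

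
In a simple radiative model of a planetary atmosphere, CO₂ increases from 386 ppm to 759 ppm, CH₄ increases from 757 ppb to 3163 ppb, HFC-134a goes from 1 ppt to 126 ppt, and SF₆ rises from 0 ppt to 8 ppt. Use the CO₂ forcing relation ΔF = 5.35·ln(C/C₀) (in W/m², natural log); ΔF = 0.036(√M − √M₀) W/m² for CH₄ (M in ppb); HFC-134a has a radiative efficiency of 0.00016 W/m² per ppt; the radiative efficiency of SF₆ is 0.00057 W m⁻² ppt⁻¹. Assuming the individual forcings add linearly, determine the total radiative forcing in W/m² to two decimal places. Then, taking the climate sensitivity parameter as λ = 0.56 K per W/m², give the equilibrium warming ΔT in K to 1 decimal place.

CO₂: 5.35 × ln(759/386) = 5.35 × ln(1.96632) = 5.35 × 0.67616 = 3.6175 W/m².
CH₄: 0.036 × (√3163 − √757) = 0.036 × (56.2406 − 27.5136) = 0.036 × 28.7270 = 1.0342 W/m².
HFC-134a: ΔF = 0.00016 × (126 − 1) = 0.00016 × 125 = 0.0200 W/m².
SF₆: ΔF = 0.00057 × (8 − 0) = 0.00057 × 8 = 0.0046 W/m².
Total ΔF = 3.6175 + 1.0342 + 0.0200 + 0.0046 = 4.6763 W/m².
ΔT = λ ΔF = 0.56 × 4.68 = 2.6208 K.

ΔF = 4.68 W/m²; ΔT = 2.6 K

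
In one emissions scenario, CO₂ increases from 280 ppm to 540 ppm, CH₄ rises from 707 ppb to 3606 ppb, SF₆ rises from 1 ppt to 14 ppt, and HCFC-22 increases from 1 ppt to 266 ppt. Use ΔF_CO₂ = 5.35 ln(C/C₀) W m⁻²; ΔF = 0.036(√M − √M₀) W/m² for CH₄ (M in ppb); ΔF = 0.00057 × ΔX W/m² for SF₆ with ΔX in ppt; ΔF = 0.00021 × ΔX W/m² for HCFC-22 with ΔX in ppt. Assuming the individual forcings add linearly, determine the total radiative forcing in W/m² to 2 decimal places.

CO₂: 5.35 × ln(540/280) = 5.35 × ln(1.92857) = 5.35 × 0.65678 = 3.5138 W/m².
CH₄: 0.036 × (√3606 − √707) = 0.036 × (60.0500 − 26.5895) = 0.036 × 33.4605 = 1.2046 W/m².
SF₆: ΔF = 0.00057 × (14 − 1) = 0.00057 × 13 = 0.0074 W/m².
HCFC-22: ΔF = 0.00021 × (266 − 1) = 0.00021 × 265 = 0.0557 W/m².
Total ΔF = 3.5138 + 1.2046 + 0.0074 + 0.0557 = 4.7815 W/m².

ΔF = 4.78 W/m²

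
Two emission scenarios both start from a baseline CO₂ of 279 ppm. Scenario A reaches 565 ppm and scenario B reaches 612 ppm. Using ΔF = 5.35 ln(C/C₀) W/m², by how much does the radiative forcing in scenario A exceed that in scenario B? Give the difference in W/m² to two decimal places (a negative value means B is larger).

ΔF_A − ΔF_B = -0.43 W/m²

ΔF_A = 5.35 ln(565/279) = 5.35 × 0.70561 = 3.7750 W/m².
ΔF_B = 5.35 ln(612/279) = 5.35 × 0.78552 = 4.2025 W/m².
Difference: 3.7750 − 4.2025 = -0.4275 W/m².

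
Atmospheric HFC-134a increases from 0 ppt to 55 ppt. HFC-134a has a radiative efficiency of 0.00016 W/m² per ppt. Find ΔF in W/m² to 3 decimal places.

ΔF = 0.009 W/m²

HFC-134a: ΔF = 0.00016 × (55 − 0) = 0.00016 × 55 = 0.0088 W/m².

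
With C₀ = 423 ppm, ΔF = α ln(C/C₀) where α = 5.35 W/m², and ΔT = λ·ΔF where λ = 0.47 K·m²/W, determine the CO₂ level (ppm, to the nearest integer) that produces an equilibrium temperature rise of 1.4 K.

C ≈ 738 ppm

Required forcing: ΔF = ΔT/λ = 1.4/0.47 = 2.9787 W/m².
Then ln(C/423) = ΔF/5.35 = 2.9787/5.35 = 0.55677.
So C = 423 × e^0.55677 = 423 × 1.74503 = 738.15 ppm.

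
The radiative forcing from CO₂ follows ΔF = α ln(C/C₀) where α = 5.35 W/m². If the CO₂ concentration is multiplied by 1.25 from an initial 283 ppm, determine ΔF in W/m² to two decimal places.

Because the forcing depends only on the ratio C/C₀, the initial concentration does not enter.
ΔF = 5.35 × ln(1.25) = 5.35 × 0.22314 = 1.1938 W/m².

ΔF = 1.19 W/m²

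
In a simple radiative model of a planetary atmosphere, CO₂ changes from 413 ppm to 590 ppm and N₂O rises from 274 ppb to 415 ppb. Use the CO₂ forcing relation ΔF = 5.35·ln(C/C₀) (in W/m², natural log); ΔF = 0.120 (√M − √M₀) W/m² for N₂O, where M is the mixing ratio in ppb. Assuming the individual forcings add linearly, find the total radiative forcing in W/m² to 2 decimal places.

ΔF = 2.37 W/m²

CO₂: 5.35 × ln(590/413) = 5.35 × ln(1.42857) = 5.35 × 0.35667 = 1.9082 W/m².
N₂O: 0.120 × (√415 − √274) = 0.120 × (20.3715 − 16.5529) = 0.120 × 3.8186 = 0.4582 W/m².
Total ΔF = 1.9082 + 0.4582 = 2.3664 W/m².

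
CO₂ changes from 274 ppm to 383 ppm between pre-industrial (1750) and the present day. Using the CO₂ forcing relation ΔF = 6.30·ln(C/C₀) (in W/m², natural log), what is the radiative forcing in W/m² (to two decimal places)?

ΔF = 2.11 W/m²

CO₂: 6.30 × ln(383/274) = 6.30 × ln(1.39781) = 6.30 × 0.33491 = 2.1099 W/m².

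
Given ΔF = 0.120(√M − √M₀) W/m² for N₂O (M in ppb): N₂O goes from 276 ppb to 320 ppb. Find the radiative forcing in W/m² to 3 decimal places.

ΔF = 0.153 W/m²

N₂O: 0.120 × (√320 − √276) = 0.120 × (17.8885 − 16.6132) = 0.120 × 1.2753 = 0.1530 W/m².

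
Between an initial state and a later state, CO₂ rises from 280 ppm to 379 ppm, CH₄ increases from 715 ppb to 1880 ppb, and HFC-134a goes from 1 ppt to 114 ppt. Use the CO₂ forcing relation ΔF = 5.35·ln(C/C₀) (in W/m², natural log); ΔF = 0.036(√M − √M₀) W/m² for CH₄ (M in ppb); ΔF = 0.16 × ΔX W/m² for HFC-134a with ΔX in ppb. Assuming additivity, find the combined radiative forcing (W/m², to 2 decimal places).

ΔF = 2.24 W/m²

CO₂: 5.35 × ln(379/280) = 5.35 × ln(1.35357) = 5.35 × 0.30275 = 1.6197 W/m².
CH₄: 0.036 × (√1880 − √715) = 0.036 × (43.3590 − 26.7395) = 0.036 × 16.6195 = 0.5983 W/m².
HFC-134a: Δ = 114 − 1 = 113 ppt = 0.113 ppb; ΔF = 0.16 × 0.113 = 0.0181 W/m².
Total ΔF = 1.6197 + 0.5983 + 0.0181 = 2.2361 W/m².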